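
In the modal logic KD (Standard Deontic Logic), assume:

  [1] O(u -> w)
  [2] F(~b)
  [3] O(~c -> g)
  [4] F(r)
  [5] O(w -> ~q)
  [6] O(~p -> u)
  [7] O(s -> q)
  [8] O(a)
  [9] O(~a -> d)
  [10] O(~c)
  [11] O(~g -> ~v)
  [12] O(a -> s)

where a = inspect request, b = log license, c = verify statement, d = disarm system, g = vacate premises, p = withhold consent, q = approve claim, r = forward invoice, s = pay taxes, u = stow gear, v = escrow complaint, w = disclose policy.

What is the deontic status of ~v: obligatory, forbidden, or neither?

Premise 11 is O(~g -> ~v), but O(~g) is not derivable from the premises, so it does not yield O(~v).
No premise or chain of K-axiom applications forces O(~v), and none forces O(v). So ~v is neither obligatory nor forbidden under these norms.

Neither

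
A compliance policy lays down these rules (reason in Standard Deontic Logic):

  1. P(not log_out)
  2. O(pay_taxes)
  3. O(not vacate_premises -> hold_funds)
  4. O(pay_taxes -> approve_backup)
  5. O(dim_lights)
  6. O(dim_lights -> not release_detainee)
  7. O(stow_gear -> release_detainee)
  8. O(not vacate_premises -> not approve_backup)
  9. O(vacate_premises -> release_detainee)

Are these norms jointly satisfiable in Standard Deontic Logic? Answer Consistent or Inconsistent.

Premise 2 states O(pay_taxes) outright.
Premise 4 is O(pay_taxes -> approve_backup); since O(pay_taxes), deontic closure gives O(approve_backup).
The contrapositive of premise 8 (O(not vacate_premises -> not approve_backup)) is O(approve_backup -> vacate_premises), and O(approve_backup) is already established, so O(vacate_premises).
With premise 9, O(vacate_premises -> release_detainee), the K-axiom yields O(release_detainee).
Premise 6 is O(dim_lights -> not release_detainee); contrapositively O(release_detainee -> not dim_lights). Since O(release_detainee) holds, K gives O(not dim_lights).
However, premise 5 gives O(dim_lights).
We now have both O(not dim_lights) and O(dim_lights) — dim_lights is simultaneously obligatory and forbidden, violating the D-axiom.

Inconsistent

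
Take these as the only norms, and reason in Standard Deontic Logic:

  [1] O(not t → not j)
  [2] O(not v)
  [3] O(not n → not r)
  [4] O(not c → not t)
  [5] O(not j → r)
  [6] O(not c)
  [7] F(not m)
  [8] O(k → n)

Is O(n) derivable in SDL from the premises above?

Premise 6 states O(not c) outright.
Applying K to premise 4 (O(not c → not t)) and O(not c) yields O(not t).
Applying K to premise 1 (O(not t → not j)) and O(not t) yields O(not j).
With premise 5, O(not j → r), the K-axiom yields O(r).
Premise 3, O(not n → not r), contraposes to O(r → n); with O(r) we get O(n).
Premises 2, 7, 8 do not contribute to this derivation.
So O(n) follows.

Yes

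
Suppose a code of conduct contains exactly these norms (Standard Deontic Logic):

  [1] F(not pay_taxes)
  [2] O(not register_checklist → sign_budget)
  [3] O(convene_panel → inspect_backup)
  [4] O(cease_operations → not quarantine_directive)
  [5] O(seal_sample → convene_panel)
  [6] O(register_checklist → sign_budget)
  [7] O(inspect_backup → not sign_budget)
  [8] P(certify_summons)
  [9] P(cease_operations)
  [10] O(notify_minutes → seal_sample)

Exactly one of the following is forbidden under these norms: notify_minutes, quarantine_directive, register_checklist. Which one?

notify_minutes

Premises 2 and 6 cover both cases: O(not register_checklist → sign_budget) and O(register_checklist → sign_budget). Since not register_checklist ∨ register_checklist is a tautology, O(sign_budget) follows.
Premise 7 is O(inspect_backup → not sign_budget); contrapositively O(sign_budget → not inspect_backup). Since O(sign_budget) holds, K gives O(not inspect_backup).
The contrapositive of premise 3 (O(convene_panel → inspect_backup)) is O(not inspect_backup → not convene_panel), and O(not inspect_backup) is already established, so O(not convene_panel).
The contrapositive of premise 5 (O(seal_sample → convene_panel)) is O(not convene_panel → not seal_sample), and O(not convene_panel) is already established, so O(not seal_sample).
Premise 10, O(notify_minutes → seal_sample), contraposes to O(not seal_sample → not notify_minutes); with O(not seal_sample) we get O(not notify_minutes).
So O(not notify_minutes) holds, i.e. notify_minutes is forbidden. None of the other listed options is forbidden under the premises.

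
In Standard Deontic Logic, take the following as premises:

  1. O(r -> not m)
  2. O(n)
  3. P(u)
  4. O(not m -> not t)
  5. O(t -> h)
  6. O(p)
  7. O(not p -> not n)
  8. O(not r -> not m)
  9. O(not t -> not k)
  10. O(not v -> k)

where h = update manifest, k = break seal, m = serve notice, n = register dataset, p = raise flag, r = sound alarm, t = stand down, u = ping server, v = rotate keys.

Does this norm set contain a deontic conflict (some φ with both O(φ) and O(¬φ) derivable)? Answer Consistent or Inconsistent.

Premise 7 is O(not p -> not n), but O(not p) is not derivable from the premises, so it does not yield O(not n).
So O(not n) is not derivable, and the apparent clash with O(n) does not arise.
A world satisfying every obligation exists (e.g. h=false, k=false, m=false, n=true, p=true, r=false, t=false, u=false, v=true); no atom is both obligatory and forbidden, so the set is consistent.

Consistent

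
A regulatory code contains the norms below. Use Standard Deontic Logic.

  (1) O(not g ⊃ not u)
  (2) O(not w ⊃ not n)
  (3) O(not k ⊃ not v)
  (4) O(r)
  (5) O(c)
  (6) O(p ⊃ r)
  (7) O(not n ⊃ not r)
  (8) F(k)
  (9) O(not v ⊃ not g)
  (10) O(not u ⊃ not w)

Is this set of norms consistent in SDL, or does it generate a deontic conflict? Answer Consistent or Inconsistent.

Inconsistent

Premise 4 gives O(r).
Premise 7, O(not n ⊃ not r), contraposes to O(r ⊃ n); with O(r) we get O(n).
Premise 2 is O(not w ⊃ not n); contrapositively O(n ⊃ w). Since O(n) holds, K gives O(w).
Premise 10 is O(not u ⊃ not w); contrapositively O(w ⊃ u). Since O(w) holds, K gives O(u).
Premise 1 is O(not g ⊃ not u); contrapositively O(u ⊃ g). Since O(u) holds, K gives O(g).
Premise 9 is O(not v ⊃ not g); contrapositively O(g ⊃ v). Since O(g) holds, K gives O(v).
Premise 3, O(not k ⊃ not v), contraposes to O(v ⊃ k); with O(v) we get O(k).
However, F(k) at premise 8 amounts to O(not k).
We now have both O(k) and O(not k) — k is simultaneously obligatory and forbidden, violating the D-axiom.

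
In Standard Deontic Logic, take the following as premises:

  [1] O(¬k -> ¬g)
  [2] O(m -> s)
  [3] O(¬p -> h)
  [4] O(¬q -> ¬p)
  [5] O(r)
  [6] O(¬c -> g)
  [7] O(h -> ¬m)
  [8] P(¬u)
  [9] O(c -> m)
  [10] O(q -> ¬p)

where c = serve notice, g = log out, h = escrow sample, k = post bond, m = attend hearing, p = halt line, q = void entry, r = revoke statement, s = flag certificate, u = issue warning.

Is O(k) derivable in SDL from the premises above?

Yes

Premises 10 and 4 cover both cases: O(q -> ¬p) and O(¬q -> ¬p). Since q ∨ ¬q is a tautology, O(¬p) follows.
From O(¬p) and premise 3, O(¬p -> h), we obtain O(h).
With premise 7, O(h -> ¬m), the K-axiom yields O(¬m).
Premise 9 is O(c -> m); contrapositively O(¬m -> ¬c). Since O(¬m) holds, K gives O(¬c).
With premise 6, O(¬c -> g), the K-axiom yields O(g).
Premise 1 is O(¬k -> ¬g); contrapositively O(g -> k). Since O(g) holds, K gives O(k).
Premises 2, 5, 8 do not contribute to this derivation.
So O(k) follows.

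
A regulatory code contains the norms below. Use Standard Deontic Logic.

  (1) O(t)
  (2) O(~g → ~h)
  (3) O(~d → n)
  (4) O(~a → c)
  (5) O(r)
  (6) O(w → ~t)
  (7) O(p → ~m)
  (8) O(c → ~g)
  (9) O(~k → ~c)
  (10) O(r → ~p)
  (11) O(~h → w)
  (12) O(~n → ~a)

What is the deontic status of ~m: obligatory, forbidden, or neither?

Premise 7 is O(p → ~m), but O(p) is not derivable from the premises, so it does not yield O(~m).
No premise or chain of K-axiom applications forces O(~m), and none forces O(m). So ~m is neither obligatory nor forbidden under these norms.

Neither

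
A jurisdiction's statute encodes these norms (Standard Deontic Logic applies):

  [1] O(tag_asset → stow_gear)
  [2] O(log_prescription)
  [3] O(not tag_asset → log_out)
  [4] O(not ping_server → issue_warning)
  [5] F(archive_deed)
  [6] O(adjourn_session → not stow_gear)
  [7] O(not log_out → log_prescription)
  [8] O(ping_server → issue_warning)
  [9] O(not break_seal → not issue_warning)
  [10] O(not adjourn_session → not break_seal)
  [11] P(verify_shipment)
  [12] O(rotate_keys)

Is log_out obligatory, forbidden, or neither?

Obligatory

Premises 8 and 4 cover both cases: O(ping_server → issue_warning) and O(not ping_server → issue_warning). Since ping_server ∨ not ping_server is a tautology, O(issue_warning) follows.
Premise 9, O(not break_seal → not issue_warning), contraposes to O(issue_warning → break_seal); with O(issue_warning) we get O(break_seal).
The contrapositive of premise 10 (O(not adjourn_session → not break_seal)) is O(break_seal → adjourn_session), and O(break_seal) is already established, so O(adjourn_session).
Applying K to premise 6 (O(adjourn_session → not stow_gear)) and O(adjourn_session) yields O(not stow_gear).
Premise 1, O(tag_asset → stow_gear), contraposes to O(not stow_gear → not tag_asset); with O(not stow_gear) we get O(not tag_asset).
With premise 3, O(not tag_asset → log_out), the K-axiom yields O(log_out).
Premises 2, 5, 7, 11, 12 do not contribute to this derivation.
Hence log_out is obligatory.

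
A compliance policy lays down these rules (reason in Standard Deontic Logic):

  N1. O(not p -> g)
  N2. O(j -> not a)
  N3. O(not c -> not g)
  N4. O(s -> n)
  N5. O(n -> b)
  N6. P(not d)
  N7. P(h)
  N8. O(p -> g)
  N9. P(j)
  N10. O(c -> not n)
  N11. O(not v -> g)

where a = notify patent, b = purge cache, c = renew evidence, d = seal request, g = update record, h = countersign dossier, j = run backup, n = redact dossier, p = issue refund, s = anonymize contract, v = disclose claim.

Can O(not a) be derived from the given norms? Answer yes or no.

No

Premise 2 is O(j -> not a), but O(j) is not derivable from the premises (the permission P(j) asserts only not O(not j), not O(j)), so it does not yield O(not a).
No other premise forces O(not a). An ideal world satisfying every premise can still have not a false, so O(not a) is not derivable.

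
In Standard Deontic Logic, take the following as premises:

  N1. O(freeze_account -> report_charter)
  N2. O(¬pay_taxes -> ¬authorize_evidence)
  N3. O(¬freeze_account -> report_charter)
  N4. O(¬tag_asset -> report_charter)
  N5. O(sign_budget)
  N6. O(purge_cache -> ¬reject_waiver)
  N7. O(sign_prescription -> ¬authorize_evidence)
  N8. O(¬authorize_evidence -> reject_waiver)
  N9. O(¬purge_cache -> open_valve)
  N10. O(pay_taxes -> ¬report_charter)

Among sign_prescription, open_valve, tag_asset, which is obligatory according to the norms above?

Premises 1 and 3 cover both cases: O(freeze_account -> report_charter) and O(¬freeze_account -> report_charter). Since freeze_account ∨ ¬freeze_account is a tautology, O(report_charter) follows.
Premise 10, O(pay_taxes -> ¬report_charter), contraposes to O(report_charter -> ¬pay_taxes); with O(report_charter) we get O(¬pay_taxes).
From O(¬pay_taxes) and premise 2, O(¬pay_taxes -> ¬authorize_evidence), we obtain O(¬authorize_evidence).
Applying K to premise 8 (O(¬authorize_evidence -> reject_waiver)) and O(¬authorize_evidence) yields O(reject_waiver).
Premise 6 is O(purge_cache -> ¬reject_waiver); contrapositively O(reject_waiver -> ¬purge_cache). Since O(reject_waiver) holds, K gives O(¬purge_cache).
Applying K to premise 9 (O(¬purge_cache -> open_valve)) and O(¬purge_cache) yields O(open_valve).
So O(open_valve) holds — open_valve is obligatory. None of the other listed options is made obligatory by any chain of premises.

open_valve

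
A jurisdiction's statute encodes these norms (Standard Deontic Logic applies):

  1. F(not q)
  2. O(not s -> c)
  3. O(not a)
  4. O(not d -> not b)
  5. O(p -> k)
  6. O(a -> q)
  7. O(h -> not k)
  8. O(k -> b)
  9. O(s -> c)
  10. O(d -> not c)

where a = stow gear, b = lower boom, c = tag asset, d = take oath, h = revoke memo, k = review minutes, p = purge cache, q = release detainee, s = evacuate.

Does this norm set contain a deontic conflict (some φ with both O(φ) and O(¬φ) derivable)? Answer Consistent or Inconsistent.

Consistent

Premise 6 is O(a -> q); even if O(q) held, inferring O(a) would be affirming the consequent — invalid.
So O(a) is not derivable, and the apparent clash with O(not a) does not arise.
A world satisfying every obligation exists (e.g. a=false, b=false, c=true, d=false, h=false, k=false, p=false, q=true, s=false); no atom is both obligatory and forbidden, so the set is consistent.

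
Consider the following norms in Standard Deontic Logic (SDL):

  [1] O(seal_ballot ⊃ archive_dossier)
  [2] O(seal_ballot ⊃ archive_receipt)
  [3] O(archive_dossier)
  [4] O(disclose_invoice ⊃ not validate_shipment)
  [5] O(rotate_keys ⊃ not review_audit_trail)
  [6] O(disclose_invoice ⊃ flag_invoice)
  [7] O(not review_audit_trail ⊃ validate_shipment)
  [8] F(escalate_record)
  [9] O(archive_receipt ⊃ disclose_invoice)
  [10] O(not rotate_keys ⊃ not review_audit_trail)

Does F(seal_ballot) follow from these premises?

Premises 10 and 5 are O(not rotate_keys ⊃ not review_audit_trail) and O(rotate_keys ⊃ not review_audit_trail); every ideal world satisfies not rotate_keys or rotate_keys, so in either case not review_audit_trail holds — hence O(not review_audit_trail).
With premise 7, O(not review_audit_trail ⊃ validate_shipment), the K-axiom yields O(validate_shipment).
Premise 4, O(disclose_invoice ⊃ not validate_shipment), contraposes to O(validate_shipment ⊃ not disclose_invoice); with O(validate_shipment) we get O(not disclose_invoice).
Premise 9, O(archive_receipt ⊃ disclose_invoice), contraposes to O(not disclose_invoice ⊃ not archive_receipt); with O(not disclose_invoice) we get O(not archive_receipt).
The contrapositive of premise 2 (O(seal_ballot ⊃ archive_receipt)) is O(not archive_receipt ⊃ not seal_ballot), and O(not archive_receipt) is already established, so O(not seal_ballot).
Premises 1, 3, 6, 8 do not contribute to this derivation.
So O(not seal_ballot) holds, i.e. F(seal_ballot). The claim follows.

Yes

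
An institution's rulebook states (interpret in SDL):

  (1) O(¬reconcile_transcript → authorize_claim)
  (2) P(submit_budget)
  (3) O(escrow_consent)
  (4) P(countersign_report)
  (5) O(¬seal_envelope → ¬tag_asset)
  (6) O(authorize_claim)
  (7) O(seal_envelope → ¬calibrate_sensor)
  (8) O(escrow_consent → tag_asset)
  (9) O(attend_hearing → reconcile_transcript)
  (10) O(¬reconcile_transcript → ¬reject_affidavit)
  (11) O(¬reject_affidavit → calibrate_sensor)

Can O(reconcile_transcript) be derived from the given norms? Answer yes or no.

From premise 3 we have O(escrow_consent).
With premise 8, O(escrow_consent → tag_asset), the K-axiom yields O(tag_asset).
Premise 5, O(¬seal_envelope → ¬tag_asset), contraposes to O(tag_asset → seal_envelope); with O(tag_asset) we get O(seal_envelope).
Premise 7 is O(seal_envelope → ¬calibrate_sensor); since O(seal_envelope), deontic closure gives O(¬calibrate_sensor).
Premise 11 is O(¬reject_affidavit → calibrate_sensor); contrapositively O(¬calibrate_sensor → reject_affidavit). Since O(¬calibrate_sensor) holds, K gives O(reject_affidavit).
Premise 10 is O(¬reconcile_transcript → ¬reject_affidavit); contrapositively O(reject_affidavit → reconcile_transcript). Since O(reject_affidavit) holds, K gives O(reconcile_transcript).
Premises 1, 2, 4, 6, 9 do not contribute to this derivation.
So O(reconcile_transcript) follows.

Yes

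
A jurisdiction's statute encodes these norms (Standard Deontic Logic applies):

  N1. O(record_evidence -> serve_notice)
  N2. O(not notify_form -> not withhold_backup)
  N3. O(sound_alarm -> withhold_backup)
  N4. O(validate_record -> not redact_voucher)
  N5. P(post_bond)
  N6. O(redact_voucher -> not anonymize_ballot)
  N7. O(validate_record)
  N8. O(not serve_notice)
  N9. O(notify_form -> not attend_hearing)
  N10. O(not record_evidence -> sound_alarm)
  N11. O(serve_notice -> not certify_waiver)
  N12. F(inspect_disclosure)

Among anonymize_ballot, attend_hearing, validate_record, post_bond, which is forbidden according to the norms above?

attend_hearing

From premise 8 we have O(not serve_notice).
The contrapositive of premise 1 (O(record_evidence -> serve_notice)) is O(not serve_notice -> not record_evidence), and O(not serve_notice) is already established, so O(not record_evidence).
Applying K to premise 10 (O(not record_evidence -> sound_alarm)) and O(not record_evidence) yields O(sound_alarm).
From O(sound_alarm) and premise 3, O(sound_alarm -> withhold_backup), we obtain O(withhold_backup).
The contrapositive of premise 2 (O(not notify_form -> not withhold_backup)) is O(withhold_backup -> notify_form), and O(withhold_backup) is already established, so O(notify_form).
From O(notify_form) and premise 9, O(notify_form -> not attend_hearing), we obtain O(not attend_hearing).
So O(not attend_hearing) holds, i.e. attend_hearing is forbidden. None of the other listed options is forbidden under the premises.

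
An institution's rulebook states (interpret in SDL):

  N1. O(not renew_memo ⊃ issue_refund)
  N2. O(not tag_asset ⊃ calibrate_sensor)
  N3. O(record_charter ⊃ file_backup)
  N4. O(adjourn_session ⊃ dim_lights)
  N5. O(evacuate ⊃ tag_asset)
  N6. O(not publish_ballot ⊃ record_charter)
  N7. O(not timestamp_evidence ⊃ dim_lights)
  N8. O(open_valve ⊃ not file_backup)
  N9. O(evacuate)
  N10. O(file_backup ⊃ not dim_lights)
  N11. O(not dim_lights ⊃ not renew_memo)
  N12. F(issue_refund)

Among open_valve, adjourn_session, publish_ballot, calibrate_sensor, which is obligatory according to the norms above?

publish_ballot

Premise 12, F(issue_refund), is equivalent to O(not issue_refund).
Premise 1 is O(not renew_memo ⊃ issue_refund); contrapositively O(not issue_refund ⊃ renew_memo). Since O(not issue_refund) holds, K gives O(renew_memo).
Premise 11 is O(not dim_lights ⊃ not renew_memo); contrapositively O(renew_memo ⊃ dim_lights). Since O(renew_memo) holds, K gives O(dim_lights).
The contrapositive of premise 10 (O(file_backup ⊃ not dim_lights)) is O(dim_lights ⊃ not file_backup), and O(dim_lights) is already established, so O(not file_backup).
The contrapositive of premise 3 (O(record_charter ⊃ file_backup)) is O(not file_backup ⊃ not record_charter), and O(not file_backup) is already established, so O(not record_charter).
Premise 6 is O(not publish_ballot ⊃ record_charter); contrapositively O(not record_charter ⊃ publish_ballot). Since O(not record_charter) holds, K gives O(publish_ballot).
So O(publish_ballot) holds — publish_ballot is obligatory. None of the other listed options is made obligatory by any chain of premises.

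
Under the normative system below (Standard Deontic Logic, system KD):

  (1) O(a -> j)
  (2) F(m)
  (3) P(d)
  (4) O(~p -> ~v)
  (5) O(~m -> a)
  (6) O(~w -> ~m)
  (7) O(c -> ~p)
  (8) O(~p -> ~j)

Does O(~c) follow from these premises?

Yes

F(m) at premise 2 means O(~m).
Applying K to premise 5 (O(~m -> a)) and O(~m) yields O(a).
With premise 1, O(a -> j), the K-axiom yields O(j).
Premise 8 is O(~p -> ~j); contrapositively O(j -> p). Since O(j) holds, K gives O(p).
The contrapositive of premise 7 (O(c -> ~p)) is O(p -> ~c), and O(p) is already established, so O(~c).
Premises 3, 4, 6 do not contribute to this derivation.
So O(~c) follows.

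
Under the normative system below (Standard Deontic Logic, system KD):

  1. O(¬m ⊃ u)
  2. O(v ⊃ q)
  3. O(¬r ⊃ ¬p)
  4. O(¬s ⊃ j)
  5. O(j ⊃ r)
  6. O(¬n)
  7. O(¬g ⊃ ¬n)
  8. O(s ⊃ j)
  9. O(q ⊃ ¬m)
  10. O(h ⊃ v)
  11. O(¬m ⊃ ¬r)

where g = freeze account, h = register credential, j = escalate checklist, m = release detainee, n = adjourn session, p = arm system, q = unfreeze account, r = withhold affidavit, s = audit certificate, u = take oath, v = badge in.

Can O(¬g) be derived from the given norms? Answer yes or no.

Premise 7 is O(¬g ⊃ ¬n); even if O(¬n) held, inferring O(¬g) would be affirming the consequent — invalid.
No other premise forces O(¬g). An ideal world satisfying every premise can still have ¬g false, so O(¬g) is not derivable.

No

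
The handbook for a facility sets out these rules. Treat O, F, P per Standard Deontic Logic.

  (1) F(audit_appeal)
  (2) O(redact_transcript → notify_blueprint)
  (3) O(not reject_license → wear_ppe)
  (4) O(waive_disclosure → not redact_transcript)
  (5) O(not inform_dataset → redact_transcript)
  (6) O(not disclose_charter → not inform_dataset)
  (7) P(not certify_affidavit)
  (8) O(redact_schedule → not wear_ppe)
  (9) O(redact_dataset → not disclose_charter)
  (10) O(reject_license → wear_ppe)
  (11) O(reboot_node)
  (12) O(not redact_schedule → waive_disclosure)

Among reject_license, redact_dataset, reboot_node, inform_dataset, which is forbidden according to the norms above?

By case analysis on not reject_license: premise 3 gives O(not reject_license → wear_ppe) and premise 10 gives O(reject_license → wear_ppe), so O(wear_ppe) either way.
Premise 8, O(redact_schedule → not wear_ppe), contraposes to O(wear_ppe → not redact_schedule); with O(wear_ppe) we get O(not redact_schedule).
With premise 12, O(not redact_schedule → waive_disclosure), the K-axiom yields O(waive_disclosure).
From O(waive_disclosure) and premise 4, O(waive_disclosure → not redact_transcript), we obtain O(not redact_transcript).
The contrapositive of premise 5 (O(not inform_dataset → redact_transcript)) is O(not redact_transcript → inform_dataset), and O(not redact_transcript) is already established, so O(inform_dataset).
Premise 6 is O(not disclose_charter → not inform_dataset); contrapositively O(inform_dataset → disclose_charter). Since O(inform_dataset) holds, K gives O(disclose_charter).
The contrapositive of premise 9 (O(redact_dataset → not disclose_charter)) is O(disclose_charter → not redact_dataset), and O(disclose_charter) is already established, so O(not redact_dataset).
So O(not redact_dataset) holds, i.e. redact_dataset is forbidden. None of the other listed options is forbidden under the premises.

redact_dataset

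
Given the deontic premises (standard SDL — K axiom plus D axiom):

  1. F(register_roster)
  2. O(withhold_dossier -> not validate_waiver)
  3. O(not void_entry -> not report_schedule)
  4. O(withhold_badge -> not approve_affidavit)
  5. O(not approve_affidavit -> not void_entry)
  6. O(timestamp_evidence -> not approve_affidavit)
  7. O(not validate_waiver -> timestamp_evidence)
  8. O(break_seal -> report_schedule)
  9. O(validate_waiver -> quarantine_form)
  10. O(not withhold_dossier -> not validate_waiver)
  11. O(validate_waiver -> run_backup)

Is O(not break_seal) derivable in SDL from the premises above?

Yes

Premises 10 and 2 cover both cases: O(not withhold_dossier -> not validate_waiver) and O(withhold_dossier -> not validate_waiver). Since not withhold_dossier ∨ withhold_dossier is a tautology, O(not validate_waiver) follows.
With premise 7, O(not validate_waiver -> timestamp_evidence), the K-axiom yields O(timestamp_evidence).
With premise 6, O(timestamp_evidence -> not approve_affidavit), the K-axiom yields O(not approve_affidavit).
With premise 5, O(not approve_affidavit -> not void_entry), the K-axiom yields O(not void_entry).
With premise 3, O(not void_entry -> not report_schedule), the K-axiom yields O(not report_schedule).
Premise 8 is O(break_seal -> report_schedule); contrapositively O(not report_schedule -> not break_seal). Since O(not report_schedule) holds, K gives O(not break_seal).
Premises 1, 4, 9, 11 do not contribute to this derivation.
So O(not break_seal) follows.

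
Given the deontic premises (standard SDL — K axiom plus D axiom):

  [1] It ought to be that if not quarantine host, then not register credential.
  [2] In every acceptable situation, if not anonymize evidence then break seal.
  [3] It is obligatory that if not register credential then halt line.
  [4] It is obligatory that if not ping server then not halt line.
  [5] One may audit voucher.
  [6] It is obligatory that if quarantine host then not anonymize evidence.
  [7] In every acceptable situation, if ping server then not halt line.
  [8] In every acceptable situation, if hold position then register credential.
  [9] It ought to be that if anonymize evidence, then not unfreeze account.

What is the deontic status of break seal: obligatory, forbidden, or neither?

Premises 4 and 7 are O(¬ping_server → ¬halt_line) and O(ping_server → ¬halt_line); every ideal world satisfies ¬ping_server or ping_server, so in either case ¬halt_line holds — hence O(¬halt_line).
The contrapositive of premise 3 (O(¬register_credential → halt_line)) is O(¬halt_line → register_credential), and O(¬halt_line) is already established, so O(register_credential).
Premise 1 is O(¬quarantine_host → ¬register_credential); contrapositively O(register_credential → quarantine_host). Since O(register_credential) holds, K gives O(quarantine_host).
From O(quarantine_host) and premise 6, O(quarantine_host → ¬anonymize_evidence), we obtain O(¬anonymize_evidence).
From O(¬anonymize_evidence) and premise 2, O(¬anonymize_evidence → break_seal), we obtain O(break_seal).
Premises 5, 8, 9 do not contribute to this derivation.
Hence break_seal is obligatory.

Obligatory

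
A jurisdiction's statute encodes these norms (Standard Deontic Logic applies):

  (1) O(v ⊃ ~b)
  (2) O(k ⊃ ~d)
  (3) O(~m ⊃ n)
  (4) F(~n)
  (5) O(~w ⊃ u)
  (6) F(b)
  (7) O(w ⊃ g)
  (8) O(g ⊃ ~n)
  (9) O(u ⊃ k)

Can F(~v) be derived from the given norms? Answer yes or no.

No

Premise 1 is O(v ⊃ ~b); even if O(~b) held, inferring O(v) would be affirming the consequent — invalid.
No other premise forces O(v). An ideal world satisfying every premise can still have ~v true, so F(~v) is not derivable.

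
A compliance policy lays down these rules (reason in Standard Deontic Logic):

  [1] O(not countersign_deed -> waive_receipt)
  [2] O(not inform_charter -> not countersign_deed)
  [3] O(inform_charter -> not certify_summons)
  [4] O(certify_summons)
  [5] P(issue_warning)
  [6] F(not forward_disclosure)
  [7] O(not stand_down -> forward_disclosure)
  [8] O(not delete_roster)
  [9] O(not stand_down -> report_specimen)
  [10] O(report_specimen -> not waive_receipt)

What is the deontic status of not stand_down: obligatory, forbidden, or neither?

Premise 4 states O(certify_summons) outright.
The contrapositive of premise 3 (O(inform_charter -> not certify_summons)) is O(certify_summons -> not inform_charter), and O(certify_summons) is already established, so O(not inform_charter).
From O(not inform_charter) and premise 2, O(not inform_charter -> not countersign_deed), we obtain O(not countersign_deed).
With premise 1, O(not countersign_deed -> waive_receipt), the K-axiom yields O(waive_receipt).
Premise 10, O(report_specimen -> not waive_receipt), contraposes to O(waive_receipt -> not report_specimen); with O(waive_receipt) we get O(not report_specimen).
Premise 9, O(not stand_down -> report_specimen), contraposes to O(not report_specimen -> stand_down); with O(not report_specimen) we get O(stand_down).
Premises 5, 6, 7, 8 do not contribute to this derivation.
Thus O(stand_down), which is F(not stand_down): not stand_down is forbidden.

Forbidden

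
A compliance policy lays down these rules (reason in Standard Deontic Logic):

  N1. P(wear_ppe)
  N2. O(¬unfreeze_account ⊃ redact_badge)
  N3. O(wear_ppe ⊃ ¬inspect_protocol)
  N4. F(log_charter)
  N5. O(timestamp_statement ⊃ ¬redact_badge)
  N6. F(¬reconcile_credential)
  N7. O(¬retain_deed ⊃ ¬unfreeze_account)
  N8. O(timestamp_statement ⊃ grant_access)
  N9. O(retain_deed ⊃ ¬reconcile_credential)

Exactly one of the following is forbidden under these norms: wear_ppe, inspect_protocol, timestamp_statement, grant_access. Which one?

timestamp_statement

Premise 6, F(¬reconcile_credential), is equivalent to O(reconcile_credential).
Premise 9, O(retain_deed ⊃ ¬reconcile_credential), contraposes to O(reconcile_credential ⊃ ¬retain_deed); with O(reconcile_credential) we get O(¬retain_deed).
From O(¬retain_deed) and premise 7, O(¬retain_deed ⊃ ¬unfreeze_account), we obtain O(¬unfreeze_account).
From O(¬unfreeze_account) and premise 2, O(¬unfreeze_account ⊃ redact_badge), we obtain O(redact_badge).
Premise 5, O(timestamp_statement ⊃ ¬redact_badge), contraposes to O(redact_badge ⊃ ¬timestamp_statement); with O(redact_badge) we get O(¬timestamp_statement).
So O(¬timestamp_statement) holds, i.e. timestamp_statement is forbidden. None of the other listed options is forbidden under the premises.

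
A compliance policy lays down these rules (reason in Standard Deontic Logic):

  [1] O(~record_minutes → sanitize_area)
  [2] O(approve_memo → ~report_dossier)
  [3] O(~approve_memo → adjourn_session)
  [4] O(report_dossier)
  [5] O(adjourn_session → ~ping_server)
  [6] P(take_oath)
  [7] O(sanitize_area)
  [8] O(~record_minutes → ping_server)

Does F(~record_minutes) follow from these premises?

Premise 4 gives O(report_dossier).
Premise 2, O(approve_memo → ~report_dossier), contraposes to O(report_dossier → ~approve_memo); with O(report_dossier) we get O(~approve_memo).
Premise 3 is O(~approve_memo → adjourn_session); since O(~approve_memo), deontic closure gives O(adjourn_session).
With premise 5, O(adjourn_session → ~ping_server), the K-axiom yields O(~ping_server).
Premise 8 is O(~record_minutes → ping_server); contrapositively O(~ping_server → record_minutes). Since O(~ping_server) holds, K gives O(record_minutes).
Premises 1, 6, 7 do not contribute to this derivation.
So O(record_minutes) holds, i.e. F(~record_minutes). The claim follows.

Yes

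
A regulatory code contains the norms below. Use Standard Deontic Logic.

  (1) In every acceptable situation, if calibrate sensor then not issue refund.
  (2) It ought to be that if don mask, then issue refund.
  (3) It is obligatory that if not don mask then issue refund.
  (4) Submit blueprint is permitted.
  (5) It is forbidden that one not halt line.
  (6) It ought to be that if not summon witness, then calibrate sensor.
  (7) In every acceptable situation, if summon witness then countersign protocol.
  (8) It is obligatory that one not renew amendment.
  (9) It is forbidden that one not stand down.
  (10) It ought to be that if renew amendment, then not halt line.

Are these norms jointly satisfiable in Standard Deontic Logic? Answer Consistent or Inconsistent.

Premise 10 is O(renew_amendment → ¬halt_line), but O(renew_amendment) is not derivable from the premises, so it does not yield O(¬halt_line).
So O(¬halt_line) is not derivable, and the apparent clash with O(halt_line) does not arise.
A world satisfying every obligation exists (e.g. calibrate_sensor=false, countersign_protocol=true, don_mask=false, halt_line=true, issue_refund=true, renew_amendment=false, stand_down=true, submit_blueprint=false, summon_witness=true); no atom is both obligatory and forbidden, so the set is consistent.

Consistent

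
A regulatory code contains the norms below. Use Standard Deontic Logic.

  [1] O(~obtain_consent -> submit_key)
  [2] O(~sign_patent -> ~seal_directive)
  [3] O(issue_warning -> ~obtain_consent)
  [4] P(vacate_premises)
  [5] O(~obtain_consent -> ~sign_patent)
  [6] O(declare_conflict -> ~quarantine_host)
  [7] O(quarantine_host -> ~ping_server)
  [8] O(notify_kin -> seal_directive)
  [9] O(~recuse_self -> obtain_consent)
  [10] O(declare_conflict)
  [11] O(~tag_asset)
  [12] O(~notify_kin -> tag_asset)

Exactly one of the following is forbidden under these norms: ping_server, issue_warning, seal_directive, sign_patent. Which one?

issue_warning

Premise 11 gives O(~tag_asset).
Premise 12, O(~notify_kin -> tag_asset), contraposes to O(~tag_asset -> notify_kin); with O(~tag_asset) we get O(notify_kin).
Applying K to premise 8 (O(notify_kin -> seal_directive)) and O(notify_kin) yields O(seal_directive).
Premise 2, O(~sign_patent -> ~seal_directive), contraposes to O(seal_directive -> sign_patent); with O(seal_directive) we get O(sign_patent).
The contrapositive of premise 5 (O(~obtain_consent -> ~sign_patent)) is O(sign_patent -> obtain_consent), and O(sign_patent) is already established, so O(obtain_consent).
The contrapositive of premise 3 (O(issue_warning -> ~obtain_consent)) is O(obtain_consent -> ~issue_warning), and O(obtain_consent) is already established, so O(~issue_warning).
So O(~issue_warning) holds, i.e. issue_warning is forbidden. None of the other listed options is forbidden under the premises.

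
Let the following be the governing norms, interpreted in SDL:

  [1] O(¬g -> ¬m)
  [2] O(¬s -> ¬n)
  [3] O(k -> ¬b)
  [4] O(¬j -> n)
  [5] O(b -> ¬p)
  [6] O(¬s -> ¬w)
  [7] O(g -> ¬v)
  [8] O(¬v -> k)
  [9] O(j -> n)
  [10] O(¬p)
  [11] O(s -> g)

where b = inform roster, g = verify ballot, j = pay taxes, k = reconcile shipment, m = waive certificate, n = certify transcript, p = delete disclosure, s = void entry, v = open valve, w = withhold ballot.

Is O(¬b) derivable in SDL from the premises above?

Yes

Premises 9 and 4 are O(j -> n) and O(¬j -> n); every ideal world satisfies j or ¬j, so in either case n holds — hence O(n).
Premise 2, O(¬s -> ¬n), contraposes to O(n -> s); with O(n) we get O(s).
Premise 11 is O(s -> g); since O(s), deontic closure gives O(g).
With premise 7, O(g -> ¬v), the K-axiom yields O(¬v).
From O(¬v) and premise 8, O(¬v -> k), we obtain O(k).
From O(k) and premise 3, O(k -> ¬b), we obtain O(¬b).
Premises 1, 5, 6, 10 do not contribute to this derivation.
So O(¬b) follows.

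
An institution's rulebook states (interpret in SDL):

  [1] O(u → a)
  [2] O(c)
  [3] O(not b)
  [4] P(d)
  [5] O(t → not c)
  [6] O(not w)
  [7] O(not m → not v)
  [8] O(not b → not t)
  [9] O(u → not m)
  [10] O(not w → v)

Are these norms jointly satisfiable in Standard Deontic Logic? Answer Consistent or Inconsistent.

Premise 5 is O(t → not c), but O(t) is not derivable from the premises, so it does not yield O(not c).
So O(not c) is not derivable, and the apparent clash with O(c) does not arise.
A world satisfying every obligation exists (e.g. a=false, b=false, c=true, d=false, m=true, t=false, u=false, v=true, w=false); no atom is both obligatory and forbidden, so the set is consistent.

Consistent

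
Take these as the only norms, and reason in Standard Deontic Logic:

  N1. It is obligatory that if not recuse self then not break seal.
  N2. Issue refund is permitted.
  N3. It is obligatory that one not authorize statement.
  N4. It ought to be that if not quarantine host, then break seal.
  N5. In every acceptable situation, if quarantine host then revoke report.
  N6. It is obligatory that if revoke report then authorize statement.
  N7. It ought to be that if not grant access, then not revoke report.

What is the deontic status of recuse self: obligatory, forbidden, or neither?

Obligatory

Premise 3 gives O(¬authorize_statement).
Premise 6 is O(revoke_report → authorize_statement); contrapositively O(¬authorize_statement → ¬revoke_report). Since O(¬authorize_statement) holds, K gives O(¬revoke_report).
Premise 5, O(quarantine_host → revoke_report), contraposes to O(¬revoke_report → ¬quarantine_host); with O(¬revoke_report) we get O(¬quarantine_host).
With premise 4, O(¬quarantine_host → break_seal), the K-axiom yields O(break_seal).
Premise 1 is O(¬recuse_self → ¬break_seal); contrapositively O(break_seal → recuse_self). Since O(break_seal) holds, K gives O(recuse_self).
Premises 2, 7 do not contribute to this derivation.
Hence recuse_self is obligatory.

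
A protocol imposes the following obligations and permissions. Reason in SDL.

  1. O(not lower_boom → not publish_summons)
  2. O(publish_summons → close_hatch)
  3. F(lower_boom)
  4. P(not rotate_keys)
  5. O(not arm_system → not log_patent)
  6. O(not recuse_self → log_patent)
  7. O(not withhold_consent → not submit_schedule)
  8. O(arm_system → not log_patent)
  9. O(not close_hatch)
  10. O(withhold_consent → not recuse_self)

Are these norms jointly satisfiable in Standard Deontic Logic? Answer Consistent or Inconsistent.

Consistent

Premise 2 is O(publish_summons → close_hatch), but O(publish_summons) is not derivable from the premises, so it does not yield O(close_hatch).
So O(close_hatch) is not derivable, and the apparent clash with O(not close_hatch) does not arise.
A world satisfying every obligation exists (e.g. arm_system=false, close_hatch=false, log_patent=false, lower_boom=false, publish_summons=false, recuse_self=true, rotate_keys=false, submit_schedule=false, withhold_consent=false); no atom is both obligatory and forbidden, so the set is consistent.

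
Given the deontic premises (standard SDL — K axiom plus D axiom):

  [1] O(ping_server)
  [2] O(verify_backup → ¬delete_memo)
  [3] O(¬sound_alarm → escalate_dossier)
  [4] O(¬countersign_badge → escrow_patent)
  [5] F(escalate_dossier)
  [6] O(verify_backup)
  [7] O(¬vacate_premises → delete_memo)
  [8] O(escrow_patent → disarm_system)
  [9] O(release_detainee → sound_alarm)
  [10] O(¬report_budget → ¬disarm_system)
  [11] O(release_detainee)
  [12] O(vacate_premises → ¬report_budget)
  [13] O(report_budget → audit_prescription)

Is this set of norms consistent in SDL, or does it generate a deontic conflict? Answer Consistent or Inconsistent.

Premise 3 is O(¬sound_alarm → escalate_dossier), but O(¬sound_alarm) is not derivable from the premises, so it does not yield O(escalate_dossier).
So O(escalate_dossier) is not derivable, and the apparent clash with O(¬escalate_dossier) does not arise.
A world satisfying every obligation exists (e.g. audit_prescription=false, countersign_badge=true, delete_memo=false, disarm_system=false, escalate_dossier=false, escrow_patent=false, ping_server=true, release_detainee=true, report_budget=false, sound_alarm=true, vacate_premises=true, verify_backup=true); no atom is both obligatory and forbidden, so the set is consistent.

Consistent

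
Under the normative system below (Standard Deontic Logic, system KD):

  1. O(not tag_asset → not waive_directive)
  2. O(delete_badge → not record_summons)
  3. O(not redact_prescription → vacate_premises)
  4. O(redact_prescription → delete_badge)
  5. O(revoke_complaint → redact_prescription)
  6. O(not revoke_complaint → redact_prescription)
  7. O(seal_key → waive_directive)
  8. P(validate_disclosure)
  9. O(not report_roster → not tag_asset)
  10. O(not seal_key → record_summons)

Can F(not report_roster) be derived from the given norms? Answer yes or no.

Yes

Premises 6 and 5 are O(not revoke_complaint → redact_prescription) and O(revoke_complaint → redact_prescription); every ideal world satisfies not revoke_complaint or revoke_complaint, so in either case redact_prescription holds — hence O(redact_prescription).
Premise 4 is O(redact_prescription → delete_badge); since O(redact_prescription), deontic closure gives O(delete_badge).
Applying K to premise 2 (O(delete_badge → not record_summons)) and O(delete_badge) yields O(not record_summons).
Premise 10 is O(not seal_key → record_summons); contrapositively O(not record_summons → seal_key). Since O(not record_summons) holds, K gives O(seal_key).
With premise 7, O(seal_key → waive_directive), the K-axiom yields O(waive_directive).
Premise 1 is O(not tag_asset → not waive_directive); contrapositively O(waive_directive → tag_asset). Since O(waive_directive) holds, K gives O(tag_asset).
Premise 9, O(not report_roster → not tag_asset), contraposes to O(tag_asset → report_roster); with O(tag_asset) we get O(report_roster).
Premises 3, 8 do not contribute to this derivation.
So O(report_roster) holds, i.e. F(not report_roster). The claim follows.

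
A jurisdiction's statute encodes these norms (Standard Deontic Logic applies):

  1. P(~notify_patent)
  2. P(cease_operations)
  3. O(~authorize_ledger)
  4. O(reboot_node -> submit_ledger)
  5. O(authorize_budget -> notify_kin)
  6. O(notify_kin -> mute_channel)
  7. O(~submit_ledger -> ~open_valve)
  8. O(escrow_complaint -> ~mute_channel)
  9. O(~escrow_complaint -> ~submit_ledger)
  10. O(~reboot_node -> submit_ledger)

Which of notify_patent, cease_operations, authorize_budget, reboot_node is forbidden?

authorize_budget

Premises 4 and 10 are O(reboot_node -> submit_ledger) and O(~reboot_node -> submit_ledger); every ideal world satisfies reboot_node or ~reboot_node, so in either case submit_ledger holds — hence O(submit_ledger).
Premise 9 is O(~escrow_complaint -> ~submit_ledger); contrapositively O(submit_ledger -> escrow_complaint). Since O(submit_ledger) holds, K gives O(escrow_complaint).
With premise 8, O(escrow_complaint -> ~mute_channel), the K-axiom yields O(~mute_channel).
Premise 6 is O(notify_kin -> mute_channel); contrapositively O(~mute_channel -> ~notify_kin). Since O(~mute_channel) holds, K gives O(~notify_kin).
Premise 5 is O(authorize_budget -> notify_kin); contrapositively O(~notify_kin -> ~authorize_budget). Since O(~notify_kin) holds, K gives O(~authorize_budget).
So O(~authorize_budget) holds, i.e. authorize_budget is forbidden. None of the other listed options is forbidden under the premises.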